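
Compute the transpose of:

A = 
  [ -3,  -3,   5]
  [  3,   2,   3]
Aᵀ = 
  [ -3,   3]
  [ -3,   2]
  [  5,   3]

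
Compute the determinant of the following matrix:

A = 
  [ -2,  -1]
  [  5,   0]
For a 2×2 matrix, det = ad - bc = (-2)(0) - (-1)(5) = 5

det(A) = 5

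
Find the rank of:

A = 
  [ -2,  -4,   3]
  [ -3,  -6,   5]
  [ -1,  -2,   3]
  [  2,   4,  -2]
Row reduce:
R2 → R2 - (3/2)·R1
R3 → R3 - (1/2)·R1
R4 → R4 + (1)·R1
R3 → R3 - (3)·R2
R4 → R4 - (2)·R2
REF = 
  [ -2,  -4,   3]
  [  0,   0, 1/2]
  [  0,   0,   0]
  [  0,   0,   0]
Pivot columns: 1, 3 → 2 pivots.

rank(A) = 2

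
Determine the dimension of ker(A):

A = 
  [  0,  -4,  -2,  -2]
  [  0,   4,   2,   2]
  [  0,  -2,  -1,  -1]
nullity(A) = 3

Row reduce:
R2 → R2 + (1)·R1
R3 → R3 - (1/2)·R1
REF = 
  [  0,  -4,  -2,  -2]
  [  0,   0,   0,   0]
  [  0,   0,   0,   0]
Pivot columns: 2 → 1 pivot.
rank(A) = 1, so nullity(A) = 4 - 1 = 3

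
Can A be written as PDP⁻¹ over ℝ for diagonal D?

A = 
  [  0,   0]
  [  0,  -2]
Yes

tr(A) = -2, det(A) = 0
Characteristic polynomial: λ² - tr(A)λ + det(A) = λ² + 2λ
λ² + 2λ = λ(λ + 2)
Eigenvalues: 0, -2
λ=-2: alg. mult. = 1, geom. mult. = 2 - rank(A - (-2)I) = 2 - 1 = 1
λ=0: alg. mult. = 1, geom. mult. = 2 - rank(A - (0)I) = 2 - 1 = 1
Sum of geometric multiplicities equals n, so A has n independent eigenvectors.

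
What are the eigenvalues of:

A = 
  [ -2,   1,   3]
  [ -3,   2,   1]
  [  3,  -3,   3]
Characteristic polynomial: det(λI - A) = λ³ - 3λ² - 7λ - 3
Testing integer divisors of the constant term: p(-1) = 0, so (λ + 1) is a factor:
p(λ) = (λ + 1)(λ² - 4λ - 3)
λ² - 4λ - 3 = 0  ⇒  λ = (4 ± √((-4)² - 4·(-3)))/2 = (4 ± √(28))/2
  = 2 + √7,  2 - √7

λ = -1, 2 + √7, 2 - √7  (≈ -1, 4.646, -0.6458)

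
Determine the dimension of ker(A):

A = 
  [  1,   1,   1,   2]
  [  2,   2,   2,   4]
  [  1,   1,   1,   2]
nullity(A) = 3

Row reduce:
R2 → R2 - (2)·R1
R3 → R3 - (1)·R1
REF = 
  [  1,   1,   1,   2]
  [  0,   0,   0,   0]
  [  0,   0,   0,   0]
Pivot columns: 1 → 1 pivot.
rank(A) = 1, so nullity(A) = 4 - 1 = 3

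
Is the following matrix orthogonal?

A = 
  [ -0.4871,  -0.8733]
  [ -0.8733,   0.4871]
Yes

AᵀA = 
  [  0.9999,   0]
  [  0,   0.9999]
≈ I (equal to I up to the 4-dp rounding of the entries)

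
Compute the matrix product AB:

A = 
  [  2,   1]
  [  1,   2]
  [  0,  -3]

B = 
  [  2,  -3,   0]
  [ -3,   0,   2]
A is 3×2 and B is 2×3, so AB is 3×3. Each entry is (row of A)·(column of B):
AB[1,1] = (2)(2) + (1)(-3) = 1
AB[1,2] = (2)(-3) + (1)(0) = -6
AB[1,3] = (2)(0) + (1)(2) = 2
AB[2,1] = (1)(2) + (2)(-3) = -4
AB[2,2] = (1)(-3) + (2)(0) = -3
AB[2,3] = (1)(0) + (2)(2) = 4
AB[3,1] = (0)(2) + (-3)(-3) = 9
AB[3,2] = (0)(-3) + (-3)(0) = 0
AB[3,3] = (0)(0) + (-3)(2) = -6

AB = 
  [  1,  -6,   2]
  [ -4,  -3,   4]
  [  9,   0,  -6]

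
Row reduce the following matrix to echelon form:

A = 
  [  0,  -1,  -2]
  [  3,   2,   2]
Row operations:
Swap R1 ↔ R2

Resulting echelon form:
REF = 
  [  3,   2,   2]
  [  0,  -1,  -2]

Rank = 2 (number of non-zero pivot rows).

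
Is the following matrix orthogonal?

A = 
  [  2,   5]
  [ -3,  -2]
No

AᵀA = 
  [ 13,  16]
  [ 16,  29]
≠ I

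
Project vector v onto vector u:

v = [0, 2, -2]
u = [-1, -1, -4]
v·u = (0)(-1) + (2)(-1) + (-2)(-4) = 6
u·u = (-1)² + (-1)² + (-4)² = 18
proj_u(v) = (v·u / u·u) × u = (6/18) × u = (1/3) × u

proj_u(v) = [-1/3, -1/3, -4/3]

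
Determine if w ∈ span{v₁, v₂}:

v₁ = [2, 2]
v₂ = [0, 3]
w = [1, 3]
Yes

Form the augmented matrix and row-reduce:
[v₁|v₂|w] = 
  [  2,   0,   1]
  [  2,   3,   3]
R2 → R2 - (1)·R1
REF = 
  [  2,   0,   1]
  [  0,   3,   2]

No row of the form [0 0 | nonzero], so the system is consistent. Back-substitution gives c₁ = 1/2, c₂ = 2/3: w = (1/2)·v₁ + (2/3)·v₂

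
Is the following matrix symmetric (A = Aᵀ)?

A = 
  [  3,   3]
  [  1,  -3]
No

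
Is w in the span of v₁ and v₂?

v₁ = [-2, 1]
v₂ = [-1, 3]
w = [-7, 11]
Yes

Form the augmented matrix and row-reduce:
[v₁|v₂|w] = 
  [ -2,  -1,  -7]
  [  1,   3,  11]
R2 → R2 + (1/2)·R1
REF = 
  [  -2,   -1,   -7]
  [   0,  5/2, 15/2]

No row of the form [0 0 | nonzero], so the system is consistent. Back-substitution gives c₁ = 2, c₂ = 3: w = (2)·v₁ + (3)·v₂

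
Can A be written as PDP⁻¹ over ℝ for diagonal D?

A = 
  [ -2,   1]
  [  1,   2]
Yes

tr(A) = 0, det(A) = -5
Characteristic polynomial: λ² - tr(A)λ + det(A) = λ² - 5
λ² - 5 = 0  ⇒  λ = (0 ± √((0)² - 4·(-5)))/2 = (0 ± √(20))/2
  = √5,  -√5
Eigenvalues: √5, -√5  (≈ 2.236, -2.236)
The two irrational eigenvalues are distinct (simple), so each has alg. mult. = geom. mult. = 1.
Sum of geometric multiplicities equals n, so A has n independent eigenvectors.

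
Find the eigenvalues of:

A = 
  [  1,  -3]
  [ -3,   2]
λ = (3 + √37)/2, (3 - √37)/2  (≈ 4.541, -1.541)

tr(A) = 3, det(A) = -7
Characteristic polynomial: λ² - tr(A)λ + det(A) = λ² - 3λ - 7
λ² - 3λ - 7 = 0  ⇒  λ = (3 ± √((-3)² - 4·(-7)))/2 = (3 ± √(37))/2
  = (3 + √37)/2,  (3 - √37)/2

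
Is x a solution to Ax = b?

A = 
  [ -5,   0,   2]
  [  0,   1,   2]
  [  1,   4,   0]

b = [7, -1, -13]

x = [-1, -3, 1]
Yes

Ax = [7, -1, -13] = b ✓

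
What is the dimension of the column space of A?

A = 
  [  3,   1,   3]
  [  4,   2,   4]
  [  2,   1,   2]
Row reduce:
R2 → R2 - (4/3)·R1
R3 → R3 - (2/3)·R1
R3 → R3 - (1/2)·R2
REF = 
  [  3,   1,   3]
  [  0, 2/3,   0]
  [  0,   0,   0]
Pivot columns: 1, 2 → 2 pivots.
dim(Col(A)) = number of pivot columns = 2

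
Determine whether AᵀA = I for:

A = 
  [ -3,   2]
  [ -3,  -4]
No

AᵀA = 
  [ 18,   6]
  [  6,  20]
≠ I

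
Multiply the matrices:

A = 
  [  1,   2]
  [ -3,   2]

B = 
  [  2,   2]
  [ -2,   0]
A is 2×2 and B is 2×2, so AB is 2×2. Each entry is (row of A)·(column of B):
AB[1,1] = (1)(2) + (2)(-2) = -2
AB[1,2] = (1)(2) + (2)(0) = 2
AB[2,1] = (-3)(2) + (2)(-2) = -10
AB[2,2] = (-3)(2) + (2)(0) = -6

AB = 
  [ -2,   2]
  [-10,  -6]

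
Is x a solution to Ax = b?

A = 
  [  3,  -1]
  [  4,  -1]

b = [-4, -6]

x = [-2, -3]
No

Ax = [-3, -5] ≠ b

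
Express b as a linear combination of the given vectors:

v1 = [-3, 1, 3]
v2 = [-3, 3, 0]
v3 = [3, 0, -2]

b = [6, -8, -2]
c1 = -2, c2 = -2, c3 = -2

b = -2·v1 + -2·v2 + -2·v3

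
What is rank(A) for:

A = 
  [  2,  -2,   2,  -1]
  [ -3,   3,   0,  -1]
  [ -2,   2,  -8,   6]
rank(A) = 2

Row reduce:
R2 → R2 + (3/2)·R1
R3 → R3 + (1)·R1
R3 → R3 + (2)·R2
REF = 
  [   2,   -2,    2,   -1]
  [   0,    0,    3, -5/2]
  [   0,    0,    0,    0]
Pivot columns: 1, 3 → 2 pivots.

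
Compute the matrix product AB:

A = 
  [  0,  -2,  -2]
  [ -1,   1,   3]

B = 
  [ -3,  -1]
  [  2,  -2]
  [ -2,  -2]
A is 2×3 and B is 3×2, so AB is 2×2. Each entry is (row of A)·(column of B):
AB[1,1] = (0)(-3) + (-2)(2) + (-2)(-2) = 0
AB[1,2] = (0)(-1) + (-2)(-2) + (-2)(-2) = 8
AB[2,1] = (-1)(-3) + (1)(2) + (3)(-2) = -1
AB[2,2] = (-1)(-1) + (1)(-2) + (3)(-2) = -7

AB = 
  [  0,   8]
  [ -1,  -7]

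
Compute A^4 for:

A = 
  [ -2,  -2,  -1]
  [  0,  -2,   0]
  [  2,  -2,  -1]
A² = A·A:
A²[1,1] = (-2)(-2) + (-2)(0) + (-1)(2) = 2
A²[1,2] = (-2)(-2) + (-2)(-2) + (-1)(-2) = 10
A²[1,3] = (-2)(-1) + (-2)(0) + (-1)(-1) = 3
A²[2,1] = (0)(-2) + (-2)(0) + (0)(2) = 0
A²[2,2] = (0)(-2) + (-2)(-2) + (0)(-2) = 4
A²[2,3] = (0)(-1) + (-2)(0) + (0)(-1) = 0
A²[3,1] = (2)(-2) + (-2)(0) + (-1)(2) = -6
A²[3,2] = (2)(-2) + (-2)(-2) + (-1)(-2) = 2
A²[3,3] = (2)(-1) + (-2)(0) + (-1)(-1) = -1
A² = 
  [  2,  10,   3]
  [  0,   4,   0]
  [ -6,   2,  -1]

A^3 = A^2·A:
A^3[1,1] = (2)(-2) + (10)(0) + (3)(2) = 2
A^3[1,2] = (2)(-2) + (10)(-2) + (3)(-2) = -30
A^3[1,3] = (2)(-1) + (10)(0) + (3)(-1) = -5
A^3[2,1] = (0)(-2) + (4)(0) + (0)(2) = 0
A^3[2,2] = (0)(-2) + (4)(-2) + (0)(-2) = -8
A^3[2,3] = (0)(-1) + (4)(0) + (0)(-1) = 0
A^3[3,1] = (-6)(-2) + (2)(0) + (-1)(2) = 10
A^3[3,2] = (-6)(-2) + (2)(-2) + (-1)(-2) = 10
A^3[3,3] = (-6)(-1) + (2)(0) + (-1)(-1) = 7
A^3 = 
  [  2, -30,  -5]
  [  0,  -8,   0]
  [ 10,  10,   7]

A^4 = A^3·A:
A^4[1,1] = (2)(-2) + (-30)(0) + (-5)(2) = -14
A^4[1,2] = (2)(-2) + (-30)(-2) + (-5)(-2) = 66
A^4[1,3] = (2)(-1) + (-30)(0) + (-5)(-1) = 3
A^4[2,1] = (0)(-2) + (-8)(0) + (0)(2) = 0
A^4[2,2] = (0)(-2) + (-8)(-2) + (0)(-2) = 16
A^4[2,3] = (0)(-1) + (-8)(0) + (0)(-1) = 0
A^4[3,1] = (10)(-2) + (10)(0) + (7)(2) = -6
A^4[3,2] = (10)(-2) + (10)(-2) + (7)(-2) = -54
A^4[3,3] = (10)(-1) + (10)(0) + (7)(-1) = -17
A^4 = 
  [-14,  66,   3]
  [  0,  16,   0]
  [ -6, -54, -17]

Therefore
A^4 = 
  [-14,  66,   3]
  [  0,  16,   0]
  [ -6, -54, -17]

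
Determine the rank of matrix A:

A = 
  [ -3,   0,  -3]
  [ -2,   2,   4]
rank(A) = 2

Row reduce:
R2 → R2 - (2/3)·R1
REF = 
  [ -3,   0,  -3]
  [  0,   2,   6]
Pivot columns: 1, 2 → 2 pivots.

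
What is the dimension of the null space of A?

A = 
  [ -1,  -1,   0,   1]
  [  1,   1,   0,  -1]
nullity(A) = 3

Row reduce:
R2 → R2 + (1)·R1
REF = 
  [ -1,  -1,   0,   1]
  [  0,   0,   0,   0]
Pivot columns: 1 → 1 pivot.
rank(A) = 1, so nullity(A) = 4 - 1 = 3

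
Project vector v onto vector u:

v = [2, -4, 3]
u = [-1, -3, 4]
proj_u(v) = [-11/13, -33/13, 44/13]

v·u = (2)(-1) + (-4)(-3) + (3)(4) = 22
u·u = (-1)² + (-3)² + (4)² = 26
proj_u(v) = (v·u / u·u) × u = (22/26) × u = (11/13) × u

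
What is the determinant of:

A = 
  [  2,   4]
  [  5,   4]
-12

For a 2×2 matrix, det = ad - bc = (2)(4) - (4)(5) = -12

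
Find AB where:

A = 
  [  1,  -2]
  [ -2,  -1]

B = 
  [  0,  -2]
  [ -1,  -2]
A is 2×2 and B is 2×2, so AB is 2×2. Each entry is (row of A)·(column of B):
AB[1,1] = (1)(0) + (-2)(-1) = 2
AB[1,2] = (1)(-2) + (-2)(-2) = 2
AB[2,1] = (-2)(0) + (-1)(-1) = 1
AB[2,2] = (-2)(-2) + (-1)(-2) = 6

AB = 
  [  2,   2]
  [  1,   6]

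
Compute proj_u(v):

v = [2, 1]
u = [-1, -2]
proj_u(v) = [4/5, 8/5]

v·u = (2)(-1) + (1)(-2) = -4
u·u = (-1)² + (-2)² = 5
proj_u(v) = (v·u / u·u) × u = (-4/5) × u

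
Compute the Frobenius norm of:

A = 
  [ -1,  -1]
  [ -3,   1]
||A||_F = 3.464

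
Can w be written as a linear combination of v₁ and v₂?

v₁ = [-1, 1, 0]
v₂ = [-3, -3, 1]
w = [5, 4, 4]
No

Form the augmented matrix and row-reduce:
[v₁|v₂|w] = 
  [ -1,  -3,   5]
  [  1,  -3,   4]
  [  0,   1,   4]
R2 → R2 + (1)·R1
R3 → R3 + (1/6)·R2
REF = 
  [  -1,   -3,    5]
  [   0,   -6,    9]
  [   0,    0, 11/2]

Row 3 reads [0 0 | 11/2], i.e. 0 = 11/2, so the system is inconsistent and w ∉ span{v₁, v₂}.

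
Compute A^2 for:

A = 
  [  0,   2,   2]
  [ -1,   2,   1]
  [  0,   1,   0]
A² = A·A:
A²[1,1] = (0)(0) + (2)(-1) + (2)(0) = -2
A²[1,2] = (0)(2) + (2)(2) + (2)(1) = 6
A²[1,3] = (0)(2) + (2)(1) + (2)(0) = 2
A²[2,1] = (-1)(0) + (2)(-1) + (1)(0) = -2
A²[2,2] = (-1)(2) + (2)(2) + (1)(1) = 3
A²[2,3] = (-1)(2) + (2)(1) + (1)(0) = 0
A²[3,1] = (0)(0) + (1)(-1) + (0)(0) = -1
A²[3,2] = (0)(2) + (1)(2) + (0)(1) = 2
A²[3,3] = (0)(2) + (1)(1) + (0)(0) = 1
A² = 
  [ -2,   6,   2]
  [ -2,   3,   0]
  [ -1,   2,   1]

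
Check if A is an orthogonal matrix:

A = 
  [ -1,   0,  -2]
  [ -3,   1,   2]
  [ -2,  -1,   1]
No

AᵀA = 
  [ 14,  -1,  -6]
  [ -1,   2,   1]
  [ -6,   1,   9]
≠ I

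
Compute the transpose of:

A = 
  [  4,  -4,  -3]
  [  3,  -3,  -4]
Aᵀ = 
  [  4,   3]
  [ -4,  -3]
  [ -3,  -4]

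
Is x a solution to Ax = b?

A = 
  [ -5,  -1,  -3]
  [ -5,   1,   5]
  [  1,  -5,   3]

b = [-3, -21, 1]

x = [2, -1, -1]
No

Ax = [-6, -16, 4] ≠ b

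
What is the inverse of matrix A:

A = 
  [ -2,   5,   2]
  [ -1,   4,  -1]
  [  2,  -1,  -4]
det(A) = (-2)·((4)(-4) - (-1)(-1)) - (5)·((-1)(-4) - (-1)(2)) + (2)·((-1)(-1) - (4)(2))
  = (-2)(-17) - (5)(6) + (2)(-7)
  = -10
det(A) = -10 ≠ 0, so A is invertible.

Cofactors Cᵢⱼ = (-1)ⁱ⁺ʲ·Mᵢⱼ:
C = 
  [-17,  -6,  -7]
  [ 18,   4,   8]
  [-13,  -4,  -3]

adj(A) = Cᵀ:
adj(A) = 
  [-17,  18, -13]
  [ -6,   4,  -4]
  [ -7,   8,  -3]

A⁻¹ = (-1/10) · adj(A):
A⁻¹ = 
  [17/10,  -9/5, 13/10]
  [  3/5,  -2/5,   2/5]
  [ 7/10,  -4/5,  3/10]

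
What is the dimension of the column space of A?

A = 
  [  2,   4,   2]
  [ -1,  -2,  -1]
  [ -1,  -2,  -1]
dim(Col(A)) = 1

Row reduce:
R2 → R2 + (1/2)·R1
R3 → R3 + (1/2)·R1
REF = 
  [  2,   4,   2]
  [  0,   0,   0]
  [  0,   0,   0]
Pivot columns: 1 → 1 pivot.
dim(Col(A)) = number of pivot columns = 1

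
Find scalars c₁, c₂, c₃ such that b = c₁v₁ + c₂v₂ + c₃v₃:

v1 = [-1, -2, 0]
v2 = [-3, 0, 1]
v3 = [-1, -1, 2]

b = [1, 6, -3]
c1 = -2, c2 = 1, c3 = -2

b = -2·v1 + 1·v2 + -2·v3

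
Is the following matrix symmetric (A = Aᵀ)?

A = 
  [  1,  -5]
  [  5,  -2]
No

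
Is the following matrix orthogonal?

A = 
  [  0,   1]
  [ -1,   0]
Yes

AᵀA = 
  [  1,   0]
  [  0,   1]
= I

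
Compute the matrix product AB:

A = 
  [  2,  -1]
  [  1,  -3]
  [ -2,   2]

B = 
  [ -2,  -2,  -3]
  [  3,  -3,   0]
AB = 
  [ -7,  -1,  -6]
  [-11,   7,  -3]
  [ 10,  -2,   6]

A is 3×2 and B is 2×3, so AB is 3×3. Each entry is (row of A)·(column of B):
AB[1,1] = (2)(-2) + (-1)(3) = -7
AB[1,2] = (2)(-2) + (-1)(-3) = -1
AB[1,3] = (2)(-3) + (-1)(0) = -6
AB[2,1] = (1)(-2) + (-3)(3) = -11
AB[2,2] = (1)(-2) + (-3)(-3) = 7
AB[2,3] = (1)(-3) + (-3)(0) = -3
AB[3,1] = (-2)(-2) + (2)(3) = 10
AB[3,2] = (-2)(-2) + (2)(-3) = -2
AB[3,3] = (-2)(-3) + (2)(0) = 6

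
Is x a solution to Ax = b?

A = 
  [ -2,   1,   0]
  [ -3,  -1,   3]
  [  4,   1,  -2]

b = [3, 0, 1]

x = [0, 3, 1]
Yes

Ax = [3, 0, 1] = b ✓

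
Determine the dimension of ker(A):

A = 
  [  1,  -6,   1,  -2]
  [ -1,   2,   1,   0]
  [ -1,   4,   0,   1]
nullity(A) = 2

Row reduce:
R2 → R2 + (1)·R1
R3 → R3 + (1)·R1
R3 → R3 - (1/2)·R2
REF = 
  [  1,  -6,   1,  -2]
  [  0,  -4,   2,  -2]
  [  0,   0,   0,   0]
Pivot columns: 1, 2 → 2 pivots.
rank(A) = 2, so nullity(A) = 4 - 2 = 2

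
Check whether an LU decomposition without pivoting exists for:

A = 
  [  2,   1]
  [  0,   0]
Yes.
A[1,1] = 2 ≠ 0, so Gaussian elimination proceeds without a row swap: multiplier ℓ₂₁ = (0)/(2) = 0, and U[2,2] = 0 - (0)(1) = 0.
L = 
  [  1,   0]
  [  0,   1]
U = 
  [  2,   1]
  [  0,   0]
Check row 2 of LU: [(0)(2), (0)(1) + 0] = [0, 0] = row 2 of A ✓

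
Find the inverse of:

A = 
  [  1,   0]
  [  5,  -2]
det(A) = (1)(-2) - (0)(5) = -2
For a 2×2 matrix, A⁻¹ = (1/det(A)) · [[d, -b], [-c, a]]
    = (-1/2) · [[-2, 0], [-5, 1]]

A⁻¹ = 
  [   1,    0]
  [ 5/2, -1/2]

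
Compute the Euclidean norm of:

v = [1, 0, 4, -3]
5.099

||v||₂ = √((1)² + (0)² + (4)² + (-3)²) = √26 = 5.099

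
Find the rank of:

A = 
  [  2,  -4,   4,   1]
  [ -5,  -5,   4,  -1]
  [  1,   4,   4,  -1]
Row reduce:
R2 → R2 + (5/2)·R1
R3 → R3 - (1/2)·R1
R3 → R3 + (2/5)·R2
REF = 
  [    2,    -4,     4,     1]
  [    0,   -15,    14,   3/2]
  [    0,     0,  38/5, -9/10]
Pivot columns: 1, 2, 3 → 3 pivots.

rank(A) = 3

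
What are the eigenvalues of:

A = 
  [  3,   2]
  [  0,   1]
tr(A) = 4, det(A) = 3
Characteristic polynomial: λ² - tr(A)λ + det(A) = λ² - 4λ + 3
λ² - 4λ + 3 = (λ - 1)(λ - 3)

λ = 3, 1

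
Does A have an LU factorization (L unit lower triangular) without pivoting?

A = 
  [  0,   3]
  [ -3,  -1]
No.
A[1,1] = 0 but A[2,1] = -3 ≠ 0. Any LU with L unit lower triangular has (LU)[1,1] = U[1,1] and (LU)[2,1] = L[2,1]·U[1,1]; matching A forces U[1,1] = 0, which then forces (LU)[2,1] = 0 ≠ -3. A row swap (pivoting) is required.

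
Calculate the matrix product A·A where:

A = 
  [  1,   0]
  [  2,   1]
A² = A·A:
A²[1,1] = (1)(1) + (0)(2) = 1
A²[1,2] = (1)(0) + (0)(1) = 0
A²[2,1] = (2)(1) + (1)(2) = 4
A²[2,2] = (2)(0) + (1)(1) = 1
A² = 
  [  1,   0]
  [  4,   1]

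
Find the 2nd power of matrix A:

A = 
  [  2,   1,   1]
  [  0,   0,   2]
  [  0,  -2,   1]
A² = A·A:
A²[1,1] = (2)(2) + (1)(0) + (1)(0) = 4
A²[1,2] = (2)(1) + (1)(0) + (1)(-2) = 0
A²[1,3] = (2)(1) + (1)(2) + (1)(1) = 5
A²[2,1] = (0)(2) + (0)(0) + (2)(0) = 0
A²[2,2] = (0)(1) + (0)(0) + (2)(-2) = -4
A²[2,3] = (0)(1) + (0)(2) + (2)(1) = 2
A²[3,1] = (0)(2) + (-2)(0) + (1)(0) = 0
A²[3,2] = (0)(1) + (-2)(0) + (1)(-2) = -2
A²[3,3] = (0)(1) + (-2)(2) + (1)(1) = -3
A² = 
  [  4,   0,   5]
  [  0,  -4,   2]
  [  0,  -2,  -3]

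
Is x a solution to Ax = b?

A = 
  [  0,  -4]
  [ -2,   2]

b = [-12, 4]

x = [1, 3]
Yes

Ax = [-12, 4] = b ✓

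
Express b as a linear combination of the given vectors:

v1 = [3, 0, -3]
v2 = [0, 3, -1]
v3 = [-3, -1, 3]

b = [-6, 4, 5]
c1 = -3, c2 = 1, c3 = -1

b = -3·v1 + 1·v2 + -1·v3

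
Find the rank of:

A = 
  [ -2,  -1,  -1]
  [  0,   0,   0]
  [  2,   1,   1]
rank(A) = 1

Row reduce:
R3 → R3 + (1)·R1
REF = 
  [ -2,  -1,  -1]
  [  0,   0,   0]
  [  0,   0,   0]
Pivot columns: 1 → 1 pivot.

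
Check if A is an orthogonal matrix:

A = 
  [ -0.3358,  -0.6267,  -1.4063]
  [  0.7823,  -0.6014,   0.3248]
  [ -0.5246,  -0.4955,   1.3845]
No

AᵀA = 
  [  1,  -0.0001,   0]
  [ -0.0001,   1,   0]
  [  0,   0,   4]
≠ I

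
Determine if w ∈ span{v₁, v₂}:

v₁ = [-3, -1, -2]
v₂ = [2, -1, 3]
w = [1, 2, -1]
Yes

Form the augmented matrix and row-reduce:
[v₁|v₂|w] = 
  [ -3,   2,   1]
  [ -1,  -1,   2]
  [ -2,   3,  -1]
R2 → R2 - (1/3)·R1
R3 → R3 - (2/3)·R1
R3 → R3 + (1)·R2
REF = 
  [  -3,    2,    1]
  [   0, -5/3,  5/3]
  [   0,    0,    0]

No row of the form [0 0 | nonzero], so the system is consistent. Back-substitution gives c₁ = -1, c₂ = -1: w = (-1)·v₁ + (-1)·v₂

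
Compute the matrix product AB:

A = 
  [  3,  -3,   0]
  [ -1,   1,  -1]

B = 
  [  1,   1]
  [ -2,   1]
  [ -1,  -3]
A is 2×3 and B is 3×2, so AB is 2×2. Each entry is (row of A)·(column of B):
AB[1,1] = (3)(1) + (-3)(-2) + (0)(-1) = 9
AB[1,2] = (3)(1) + (-3)(1) + (0)(-3) = 0
AB[2,1] = (-1)(1) + (1)(-2) + (-1)(-1) = -2
AB[2,2] = (-1)(1) + (1)(1) + (-1)(-3) = 3

AB = 
  [  9,   0]
  [ -2,   3]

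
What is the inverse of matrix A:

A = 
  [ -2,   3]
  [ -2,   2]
det(A) = (-2)(2) - (3)(-2) = 2
For a 2×2 matrix, A⁻¹ = (1/det(A)) · [[d, -b], [-c, a]]
    = (1/2) · [[2, -3], [2, -2]]

A⁻¹ = 
  [   1, -3/2]
  [   1,   -1]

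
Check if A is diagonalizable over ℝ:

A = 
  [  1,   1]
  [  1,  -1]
Yes

tr(A) = 0, det(A) = -2
Characteristic polynomial: λ² - tr(A)λ + det(A) = λ² - 2
λ² - 2 = 0  ⇒  λ = (0 ± √((0)² - 4·(-2)))/2 = (0 ± √(8))/2
  = √2,  -√2
Eigenvalues: √2, -√2  (≈ 1.414, -1.414)
The two irrational eigenvalues are distinct (simple), so each has alg. mult. = geom. mult. = 1.
Sum of geometric multiplicities equals n, so A has n independent eigenvectors.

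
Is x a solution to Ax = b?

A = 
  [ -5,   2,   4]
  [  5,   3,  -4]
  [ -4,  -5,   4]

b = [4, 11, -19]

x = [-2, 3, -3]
Yes

Ax = [4, 11, -19] = b ✓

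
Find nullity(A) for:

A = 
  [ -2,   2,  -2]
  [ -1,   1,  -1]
nullity(A) = 2

Row reduce:
R2 → R2 - (1/2)·R1
REF = 
  [ -2,   2,  -2]
  [  0,   0,   0]
Pivot columns: 1 → 1 pivot.
rank(A) = 1, so nullity(A) = 3 - 1 = 2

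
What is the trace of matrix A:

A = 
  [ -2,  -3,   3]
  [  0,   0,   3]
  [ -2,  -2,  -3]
-5

tr(A) = -2 + 0 + -3 = -5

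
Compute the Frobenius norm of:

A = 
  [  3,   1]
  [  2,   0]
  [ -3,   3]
||A||_F = 5.657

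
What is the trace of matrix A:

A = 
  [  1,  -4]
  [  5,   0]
1

tr(A) = 1 + 0 = 1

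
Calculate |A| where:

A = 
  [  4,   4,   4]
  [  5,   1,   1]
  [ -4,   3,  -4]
Cofactor expansion along row 1:
det(A) = (4)·((1)(-4) - (1)(3)) - (4)·((5)(-4) - (1)(-4)) + (4)·((5)(3) - (1)(-4))
  = (4)(-7) - (4)(-16) + (4)(19)
  = 112

det(A) = 112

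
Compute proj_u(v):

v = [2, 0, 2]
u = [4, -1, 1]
v·u = (2)(4) + (0)(-1) + (2)(1) = 10
u·u = (4)² + (-1)² + (1)² = 18
proj_u(v) = (v·u / u·u) × u = (10/18) × u = (5/9) × u

proj_u(v) = [20/9, -5/9, 5/9]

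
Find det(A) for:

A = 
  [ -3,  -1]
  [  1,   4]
For a 2×2 matrix, det = ad - bc = (-3)(4) - (-1)(1) = -11

det(A) = -11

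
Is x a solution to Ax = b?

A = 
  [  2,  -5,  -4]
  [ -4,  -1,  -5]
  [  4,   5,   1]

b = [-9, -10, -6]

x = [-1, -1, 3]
Yes

Ax = [-9, -10, -6] = b ✓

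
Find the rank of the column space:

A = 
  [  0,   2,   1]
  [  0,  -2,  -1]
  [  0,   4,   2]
dim(Col(A)) = 1

Row reduce:
R2 → R2 + (1)·R1
R3 → R3 - (2)·R1
REF = 
  [  0,   2,   1]
  [  0,   0,   0]
  [  0,   0,   0]
Pivot columns: 2 → 1 pivot.
dim(Col(A)) = number of pivot columns = 1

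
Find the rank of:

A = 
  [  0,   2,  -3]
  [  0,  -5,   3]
rank(A) = 2

Row reduce:
R2 → R2 + (5/2)·R1
REF = 
  [   0,    2,   -3]
  [   0,    0, -9/2]
Pivot columns: 2, 3 → 2 pivots.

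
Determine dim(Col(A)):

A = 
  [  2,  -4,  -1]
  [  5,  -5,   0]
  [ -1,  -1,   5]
Row reduce:
R2 → R2 - (5/2)·R1
R3 → R3 + (1/2)·R1
R3 → R3 + (3/5)·R2
REF = 
  [  2,  -4,  -1]
  [  0,   5, 5/2]
  [  0,   0,   6]
Pivot columns: 1, 2, 3 → 3 pivots.
dim(Col(A)) = number of pivot columns = 3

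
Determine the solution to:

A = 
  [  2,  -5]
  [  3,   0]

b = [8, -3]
x = [-1, -2]

Row reduce the augmented matrix [A|b]:
R2 → R2 - (3/2)·R1
REF = 
  [   2,   -5,    8]
  [   0, 15/2,  -15]

Back-substitution:
x₂ = (-15) / (15/2) = -2
x₁ = (8 - (-5)(-2)) / 2 = -1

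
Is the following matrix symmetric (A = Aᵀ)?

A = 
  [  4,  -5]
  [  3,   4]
No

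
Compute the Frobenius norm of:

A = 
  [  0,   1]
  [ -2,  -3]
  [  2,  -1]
||A||_F = 4.359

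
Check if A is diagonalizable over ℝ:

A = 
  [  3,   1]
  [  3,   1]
Yes

tr(A) = 4, det(A) = 0
Characteristic polynomial: λ² - tr(A)λ + det(A) = λ² - 4λ
λ² - 4λ = λ(λ - 4)
Eigenvalues: 4, 0
λ=0: alg. mult. = 1, geom. mult. = 2 - rank(A - (0)I) = 2 - 1 = 1
λ=4: alg. mult. = 1, geom. mult. = 2 - rank(A - (4)I) = 2 - 1 = 1
Sum of geometric multiplicities equals n, so A has n independent eigenvectors.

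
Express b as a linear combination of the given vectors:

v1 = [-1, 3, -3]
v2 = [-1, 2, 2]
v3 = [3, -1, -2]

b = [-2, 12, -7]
c1 = 3, c2 = 2, c3 = 1

b = 3·v1 + 2·v2 + 1·v3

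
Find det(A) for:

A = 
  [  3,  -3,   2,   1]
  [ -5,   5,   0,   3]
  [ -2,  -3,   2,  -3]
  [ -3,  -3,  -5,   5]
Cofactor expansion along row 1: det(A) = a₁₁M₁₁ - a₁₂M₁₂ + a₁₃M₁₃ - a₁₄M₁₄

M₁₁ = det[[5, 0, 3]; [-3, 2, -3]; [-3, -5, 5]]
  = (5)·((2)(5) - (-3)(-5)) - (0)·((-3)(5) - (-3)(-3)) + (3)·((-3)(-5) - (2)(-3))
  = (5)(-5) - (0)(-24) + (3)(21)
  = 38
M₁₂ = det[[-5, 0, 3]; [-2, 2, -3]; [-3, -5, 5]]
  = (-5)·((2)(5) - (-3)(-5)) - (0)·((-2)(5) - (-3)(-3)) + (3)·((-2)(-5) - (2)(-3))
  = (-5)(-5) - (0)(-19) + (3)(16)
  = 73
M₁₃ = det[[-5, 5, 3]; [-2, -3, -3]; [-3, -3, 5]]
  = (-5)·((-3)(5) - (-3)(-3)) - (5)·((-2)(5) - (-3)(-3)) + (3)·((-2)(-3) - (-3)(-3))
  = (-5)(-24) - (5)(-19) + (3)(-3)
  = 206
M₁₄ = det[[-5, 5, 0]; [-2, -3, 2]; [-3, -3, -5]]
  = (-5)·((-3)(-5) - (2)(-3)) - (5)·((-2)(-5) - (2)(-3)) + (0)·((-2)(-3) - (-3)(-3))
  = (-5)(21) - (5)(16) + (0)(-3)
  = -185

det(A) = (3)(38) - (-3)(73) + (2)(206) - (1)(-185) = 930

det(A) = 930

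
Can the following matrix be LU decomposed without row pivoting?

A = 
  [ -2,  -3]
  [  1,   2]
Yes.
A[1,1] = -2 ≠ 0, so Gaussian elimination proceeds without a row swap: multiplier ℓ₂₁ = (1)/(-2) = -1/2, and U[2,2] = 2 - (-1/2)(-3) = 1/2.
L = 
  [   1,    0]
  [-1/2,    1]
U = 
  [ -2,  -3]
  [  0, 1/2]
Check row 2 of LU: [(-1/2)(-2), (-1/2)(-3) + (1/2)] = [1, 2] = row 2 of A ✓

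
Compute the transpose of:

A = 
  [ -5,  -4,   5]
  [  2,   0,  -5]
Aᵀ = 
  [ -5,   2]
  [ -4,   0]
  [  5,  -5]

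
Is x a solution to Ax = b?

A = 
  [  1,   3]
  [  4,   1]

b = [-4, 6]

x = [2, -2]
Yes

Ax = [-4, 6] = b ✓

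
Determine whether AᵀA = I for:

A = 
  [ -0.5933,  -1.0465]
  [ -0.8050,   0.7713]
No

AᵀA = 
  [  1,   0]
  [  0,   1.6901]
≠ I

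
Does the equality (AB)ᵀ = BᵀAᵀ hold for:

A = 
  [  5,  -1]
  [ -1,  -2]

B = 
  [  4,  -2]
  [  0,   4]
Yes

(AB)ᵀ = 
  [ 20,  -4]
  [-14,  -6]

BᵀAᵀ = 
  [ 20,  -4]
  [-14,  -6]

Both sides are equal — this is the standard identity (AB)ᵀ = BᵀAᵀ, which holds for all A, B.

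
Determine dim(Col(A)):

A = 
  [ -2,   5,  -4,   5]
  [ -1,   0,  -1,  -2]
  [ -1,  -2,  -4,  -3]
Row reduce:
R2 → R2 - (1/2)·R1
R3 → R3 - (1/2)·R1
R3 → R3 - (9/5)·R2
REF = 
  [   -2,     5,    -4,     5]
  [    0,  -5/2,     1,  -9/2]
  [    0,     0, -19/5,  13/5]
Pivot columns: 1, 2, 3 → 3 pivots.
dim(Col(A)) = number of pivot columns = 3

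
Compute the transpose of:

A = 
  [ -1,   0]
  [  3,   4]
Aᵀ = 
  [ -1,   3]
  [  0,   4]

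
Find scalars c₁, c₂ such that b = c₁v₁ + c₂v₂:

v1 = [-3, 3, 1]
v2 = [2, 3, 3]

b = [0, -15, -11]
c1 = -2, c2 = -3

b = -2·v1 + -3·v2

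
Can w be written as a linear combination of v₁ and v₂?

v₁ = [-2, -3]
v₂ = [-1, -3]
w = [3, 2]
Yes

Form the augmented matrix and row-reduce:
[v₁|v₂|w] = 
  [ -2,  -1,   3]
  [ -3,  -3,   2]
R2 → R2 - (3/2)·R1
REF = 
  [  -2,   -1,    3]
  [   0, -3/2, -5/2]

No row of the form [0 0 | nonzero], so the system is consistent. Back-substitution gives c₁ = -7/3, c₂ = 5/3: w = (-7/3)·v₁ + (5/3)·v₂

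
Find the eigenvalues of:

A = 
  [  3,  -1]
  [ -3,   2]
λ = (5 + √13)/2, (5 - √13)/2  (≈ 4.303, 0.6972)

tr(A) = 5, det(A) = 3
Characteristic polynomial: λ² - tr(A)λ + det(A) = λ² - 5λ + 3
λ² - 5λ + 3 = 0  ⇒  λ = (5 ± √((-5)² - 4·(3)))/2 = (5 ± √(13))/2
  = (5 + √13)/2,  (5 - √13)/2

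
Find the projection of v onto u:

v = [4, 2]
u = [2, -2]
proj_u(v) = [1, -1]

v·u = (4)(2) + (2)(-2) = 4
u·u = (2)² + (-2)² = 8
proj_u(v) = (v·u / u·u) × u = (4/8) × u = (1/2) × u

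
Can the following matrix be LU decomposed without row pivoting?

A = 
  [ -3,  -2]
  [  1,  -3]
Yes.
A[1,1] = -3 ≠ 0, so Gaussian elimination proceeds without a row swap: multiplier ℓ₂₁ = (1)/(-3) = -1/3, and U[2,2] = -3 - (-1/3)(-2) = -11/3.
L = 
  [   1,    0]
  [-1/3,    1]
U = 
  [   -3,    -2]
  [    0, -11/3]
Check row 2 of LU: [(-1/3)(-3), (-1/3)(-2) + (-11/3)] = [1, -3] = row 2 of A ✓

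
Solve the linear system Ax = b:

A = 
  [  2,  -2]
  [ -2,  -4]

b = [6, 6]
x = [1, -2]

Row reduce the augmented matrix [A|b]:
R2 → R2 + (1)·R1
REF = 
  [  2,  -2,   6]
  [  0,  -6,  12]

Back-substitution:
x₂ = 12 / (-6) = -2
x₁ = (6 - (-2)(-2)) / 2 = 1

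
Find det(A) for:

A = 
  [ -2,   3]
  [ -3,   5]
For a 2×2 matrix, det = ad - bc = (-2)(5) - (3)(-3) = -1

det(A) = -1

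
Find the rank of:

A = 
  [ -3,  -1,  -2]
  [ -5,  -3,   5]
Row reduce:
R2 → R2 - (5/3)·R1
REF = 
  [  -3,   -1,   -2]
  [   0, -4/3, 25/3]
Pivot columns: 1, 2 → 2 pivots.

rank(A) = 2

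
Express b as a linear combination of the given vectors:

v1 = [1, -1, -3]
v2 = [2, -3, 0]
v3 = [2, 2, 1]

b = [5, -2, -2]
c1 = 1, c2 = 1, c3 = 1

b = 1·v1 + 1·v2 + 1·v3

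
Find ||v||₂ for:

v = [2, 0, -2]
2.828

||v||₂ = √((2)² + (0)² + (-2)²) = √8 = 2.828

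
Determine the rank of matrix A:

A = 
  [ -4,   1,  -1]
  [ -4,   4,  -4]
Row reduce:
R2 → R2 - (1)·R1
REF = 
  [ -4,   1,  -1]
  [  0,   3,  -3]
Pivot columns: 1, 2 → 2 pivots.

rank(A) = 2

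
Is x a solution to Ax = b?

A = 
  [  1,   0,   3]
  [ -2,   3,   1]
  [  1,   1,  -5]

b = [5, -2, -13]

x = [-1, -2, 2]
Yes

Ax = [5, -2, -13] = b ✓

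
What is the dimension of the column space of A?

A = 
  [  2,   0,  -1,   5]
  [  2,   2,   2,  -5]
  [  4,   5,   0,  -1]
Row reduce:
R2 → R2 - (1)·R1
R3 → R3 - (2)·R1
R3 → R3 - (5/2)·R2
REF = 
  [    2,     0,    -1,     5]
  [    0,     2,     3,   -10]
  [    0,     0, -11/2,    14]
Pivot columns: 1, 2, 3 → 3 pivots.
dim(Col(A)) = number of pivot columns = 3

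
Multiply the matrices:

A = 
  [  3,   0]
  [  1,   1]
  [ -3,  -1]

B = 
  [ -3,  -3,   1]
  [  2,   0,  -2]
AB = 
  [ -9,  -9,   3]
  [ -1,  -3,  -1]
  [  7,   9,  -1]

A is 3×2 and B is 2×3, so AB is 3×3. Each entry is (row of A)·(column of B):
AB[1,1] = (3)(-3) + (0)(2) = -9
AB[1,2] = (3)(-3) + (0)(0) = -9
AB[1,3] = (3)(1) + (0)(-2) = 3
AB[2,1] = (1)(-3) + (1)(2) = -1
AB[2,2] = (1)(-3) + (1)(0) = -3
AB[2,3] = (1)(1) + (1)(-2) = -1
AB[3,1] = (-3)(-3) + (-1)(2) = 7
AB[3,2] = (-3)(-3) + (-1)(0) = 9
AB[3,3] = (-3)(1) + (-1)(-2) = -1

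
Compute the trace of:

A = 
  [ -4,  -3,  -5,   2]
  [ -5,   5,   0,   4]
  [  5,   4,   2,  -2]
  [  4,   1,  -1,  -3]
0

tr(A) = -4 + 5 + 2 + -3 = 0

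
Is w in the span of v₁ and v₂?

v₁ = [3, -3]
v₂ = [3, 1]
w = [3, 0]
Yes

Form the augmented matrix and row-reduce:
[v₁|v₂|w] = 
  [  3,   3,   3]
  [ -3,   1,   0]
R2 → R2 + (1)·R1
REF = 
  [  3,   3,   3]
  [  0,   4,   3]

No row of the form [0 0 | nonzero], so the system is consistent. Back-substitution gives c₁ = 1/4, c₂ = 3/4: w = (1/4)·v₁ + (3/4)·v₂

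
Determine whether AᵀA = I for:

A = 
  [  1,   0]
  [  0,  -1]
Yes

AᵀA = 
  [  1,   0]
  [  0,   1]
= I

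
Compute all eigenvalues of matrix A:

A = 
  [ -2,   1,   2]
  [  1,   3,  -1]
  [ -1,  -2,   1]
Characteristic polynomial: det(λI - A) = λ³ - 2λ² - 6λ
The constant term is 0, so λ = 0 is a root: p(λ) = λ(λ² - 2λ - 6)
λ² - 2λ - 6 = 0  ⇒  λ = (2 ± √((-2)² - 4·(-6)))/2 = (2 ± √(28))/2
  = 1 + √7,  1 - √7

λ = 0, 1 + √7, 1 - √7  (≈ 0, 3.646, -1.646)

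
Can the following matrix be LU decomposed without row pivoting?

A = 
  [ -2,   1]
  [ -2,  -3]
Yes.
A[1,1] = -2 ≠ 0, so Gaussian elimination proceeds without a row swap: multiplier ℓ₂₁ = (-2)/(-2) = 1, and U[2,2] = -3 - (1)(1) = -4.
L = 
  [  1,   0]
  [  1,   1]
U = 
  [ -2,   1]
  [  0,  -4]
Check row 2 of LU: [(1)(-2), (1)(1) + (-4)] = [-2, -3] = row 2 of A ✓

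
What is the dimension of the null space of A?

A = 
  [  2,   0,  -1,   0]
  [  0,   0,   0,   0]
nullity(A) = 3

Row reduce:
(no row operations needed)
REF = 
  [  2,   0,  -1,   0]
  [  0,   0,   0,   0]
Pivot columns: 1 → 1 pivot.
rank(A) = 1, so nullity(A) = 4 - 1 = 3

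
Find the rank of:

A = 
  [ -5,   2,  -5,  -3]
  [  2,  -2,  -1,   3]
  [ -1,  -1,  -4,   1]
rank(A) = 3

Row reduce:
R2 → R2 + (2/5)·R1
R3 → R3 - (1/5)·R1
R3 → R3 - (7/6)·R2
REF = 
  [  -5,    2,   -5,   -3]
  [   0, -6/5,   -3,  9/5]
  [   0,    0,  1/2, -1/2]
Pivot columns: 1, 2, 3 → 3 pivots.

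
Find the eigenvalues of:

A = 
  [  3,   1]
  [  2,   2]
λ = 4, 1

tr(A) = 5, det(A) = 4
Characteristic polynomial: λ² - tr(A)λ + det(A) = λ² - 5λ + 4
λ² - 5λ + 4 = (λ - 1)(λ - 4)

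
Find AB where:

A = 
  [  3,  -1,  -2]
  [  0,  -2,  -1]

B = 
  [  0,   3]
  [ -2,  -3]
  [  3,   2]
A is 2×3 and B is 3×2, so AB is 2×2. Each entry is (row of A)·(column of B):
AB[1,1] = (3)(0) + (-1)(-2) + (-2)(3) = -4
AB[1,2] = (3)(3) + (-1)(-3) + (-2)(2) = 8
AB[2,1] = (0)(0) + (-2)(-2) + (-1)(3) = 1
AB[2,2] = (0)(3) + (-2)(-3) + (-1)(2) = 4

AB = 
  [ -4,   8]
  [  1,   4]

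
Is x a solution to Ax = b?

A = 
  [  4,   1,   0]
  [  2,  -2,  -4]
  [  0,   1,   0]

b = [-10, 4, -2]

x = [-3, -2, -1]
No

Ax = [-14, 2, -2] ≠ b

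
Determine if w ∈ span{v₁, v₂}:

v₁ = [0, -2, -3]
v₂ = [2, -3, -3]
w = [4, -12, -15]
Yes

Form the augmented matrix and row-reduce:
[v₁|v₂|w] = 
  [  0,   2,   4]
  [ -2,  -3, -12]
  [ -3,  -3, -15]
Swap R1 ↔ R2
R3 → R3 - (3/2)·R1
R3 → R3 - (3/4)·R2
REF = 
  [ -2,  -3, -12]
  [  0,   2,   4]
  [  0,   0,   0]

No row of the form [0 0 | nonzero], so the system is consistent. Back-substitution gives c₁ = 3, c₂ = 2: w = (3)·v₁ + (2)·v₂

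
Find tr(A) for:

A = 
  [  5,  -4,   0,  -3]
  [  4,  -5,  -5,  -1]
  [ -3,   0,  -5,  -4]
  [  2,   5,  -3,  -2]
-7

tr(A) = 5 + -5 + -5 + -2 = -7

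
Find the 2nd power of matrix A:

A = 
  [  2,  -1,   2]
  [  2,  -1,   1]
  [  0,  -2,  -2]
A² = A·A:
A²[1,1] = (2)(2) + (-1)(2) + (2)(0) = 2
A²[1,2] = (2)(-1) + (-1)(-1) + (2)(-2) = -5
A²[1,3] = (2)(2) + (-1)(1) + (2)(-2) = -1
A²[2,1] = (2)(2) + (-1)(2) + (1)(0) = 2
A²[2,2] = (2)(-1) + (-1)(-1) + (1)(-2) = -3
A²[2,3] = (2)(2) + (-1)(1) + (1)(-2) = 1
A²[3,1] = (0)(2) + (-2)(2) + (-2)(0) = -4
A²[3,2] = (0)(-1) + (-2)(-1) + (-2)(-2) = 6
A²[3,3] = (0)(2) + (-2)(1) + (-2)(-2) = 2
A² = 
  [  2,  -5,  -1]
  [  2,  -3,   1]
  [ -4,   6,   2]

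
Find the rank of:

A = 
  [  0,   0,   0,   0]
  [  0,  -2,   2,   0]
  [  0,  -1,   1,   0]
rank(A) = 1

Row reduce:
Swap R1 ↔ R2
R3 → R3 - (1/2)·R1
REF = 
  [  0,  -2,   2,   0]
  [  0,   0,   0,   0]
  [  0,   0,   0,   0]
Pivot columns: 2 → 1 pivot.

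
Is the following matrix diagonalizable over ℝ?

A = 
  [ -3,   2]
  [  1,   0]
Yes

tr(A) = -3, det(A) = -2
Characteristic polynomial: λ² - tr(A)λ + det(A) = λ² + 3λ - 2
λ² + 3λ - 2 = 0  ⇒  λ = (-3 ± √((3)² - 4·(-2)))/2 = (-3 ± √(17))/2
  = (-3 + √17)/2,  (-3 - √17)/2
Eigenvalues: (-3 + √17)/2, (-3 - √17)/2  (≈ 0.5616, -3.562)
The two irrational eigenvalues are distinct (simple), so each has alg. mult. = geom. mult. = 1.
Sum of geometric multiplicities equals n, so A has n independent eigenvectors.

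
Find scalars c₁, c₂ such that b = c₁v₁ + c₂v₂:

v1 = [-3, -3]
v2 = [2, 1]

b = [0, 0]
c1 = 0, c2 = 0

b = 0·v1 + 0·v2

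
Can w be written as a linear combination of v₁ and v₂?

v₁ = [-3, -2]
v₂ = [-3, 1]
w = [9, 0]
Yes

Form the augmented matrix and row-reduce:
[v₁|v₂|w] = 
  [ -3,  -3,   9]
  [ -2,   1,   0]
R2 → R2 - (2/3)·R1
REF = 
  [ -3,  -3,   9]
  [  0,   3,  -6]

No row of the form [0 0 | nonzero], so the system is consistent. Back-substitution gives c₁ = -1, c₂ = -2: w = (-1)·v₁ + (-2)·v₂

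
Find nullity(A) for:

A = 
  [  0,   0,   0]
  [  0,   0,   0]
nullity(A) = 3

Row reduce:
(no row operations needed)
REF = 
  [  0,   0,   0]
  [  0,   0,   0]
Pivot columns: none → 0 pivots.
rank(A) = 0, so nullity(A) = 3 - 0 = 3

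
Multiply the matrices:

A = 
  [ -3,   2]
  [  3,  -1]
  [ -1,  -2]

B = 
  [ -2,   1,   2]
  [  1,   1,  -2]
A is 3×2 and B is 2×3, so AB is 3×3. Each entry is (row of A)·(column of B):
AB[1,1] = (-3)(-2) + (2)(1) = 8
AB[1,2] = (-3)(1) + (2)(1) = -1
AB[1,3] = (-3)(2) + (2)(-2) = -10
AB[2,1] = (3)(-2) + (-1)(1) = -7
AB[2,2] = (3)(1) + (-1)(1) = 2
AB[2,3] = (3)(2) + (-1)(-2) = 8
AB[3,1] = (-1)(-2) + (-2)(1) = 0
AB[3,2] = (-1)(1) + (-2)(1) = -3
AB[3,3] = (-1)(2) + (-2)(-2) = 2

AB = 
  [  8,  -1, -10]
  [ -7,   2,   8]
  [  0,  -3,   2]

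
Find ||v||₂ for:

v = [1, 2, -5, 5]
7.416

||v||₂ = √((1)² + (2)² + (-5)² + (5)²) = √55 = 7.416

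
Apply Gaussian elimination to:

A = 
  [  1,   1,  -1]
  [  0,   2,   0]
Row operations:
No row operations needed (already in echelon form).

Resulting echelon form:
REF = 
  [  1,   1,  -1]
  [  0,   2,   0]

Rank = 2 (number of non-zero pivot rows).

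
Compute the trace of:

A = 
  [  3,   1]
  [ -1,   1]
4

tr(A) = 3 + 1 = 4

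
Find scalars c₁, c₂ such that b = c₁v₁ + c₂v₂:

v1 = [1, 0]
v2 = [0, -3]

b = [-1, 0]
c1 = -1, c2 = 0

b = -1·v1 + 0·v2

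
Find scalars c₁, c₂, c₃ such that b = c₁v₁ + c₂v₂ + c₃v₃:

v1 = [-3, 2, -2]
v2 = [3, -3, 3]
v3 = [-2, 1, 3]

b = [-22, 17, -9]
c1 = 3, c2 = -3, c3 = 2

b = 3·v1 + -3·v2 + 2·v3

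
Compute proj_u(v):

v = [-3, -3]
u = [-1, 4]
v·u = (-3)(-1) + (-3)(4) = -9
u·u = (-1)² + (4)² = 17
proj_u(v) = (v·u / u·u) × u = (-9/17) × u

proj_u(v) = [9/17, -36/17]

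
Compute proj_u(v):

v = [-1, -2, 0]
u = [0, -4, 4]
v·u = (-1)(0) + (-2)(-4) + (0)(4) = 8
u·u = (0)² + (-4)² + (4)² = 32
proj_u(v) = (v·u / u·u) × u = (8/32) × u = (1/4) × u

proj_u(v) = [0, -1, 1]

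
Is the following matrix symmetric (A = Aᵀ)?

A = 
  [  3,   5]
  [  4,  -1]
No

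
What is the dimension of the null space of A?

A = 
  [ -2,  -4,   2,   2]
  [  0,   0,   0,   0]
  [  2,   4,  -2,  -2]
nullity(A) = 3

Row reduce:
R3 → R3 + (1)·R1
REF = 
  [ -2,  -4,   2,   2]
  [  0,   0,   0,   0]
  [  0,   0,   0,   0]
Pivot columns: 1 → 1 pivot.
rank(A) = 1, so nullity(A) = 4 - 1 = 3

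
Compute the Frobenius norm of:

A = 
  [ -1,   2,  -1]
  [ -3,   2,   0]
||A||_F = 4.359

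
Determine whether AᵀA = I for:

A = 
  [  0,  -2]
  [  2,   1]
No

AᵀA = 
  [  4,   2]
  [  2,   5]
≠ I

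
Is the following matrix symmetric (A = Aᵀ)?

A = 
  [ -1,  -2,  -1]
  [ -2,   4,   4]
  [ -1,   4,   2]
Yes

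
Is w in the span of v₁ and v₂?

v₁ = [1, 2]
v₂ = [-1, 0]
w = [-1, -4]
Yes

Form the augmented matrix and row-reduce:
[v₁|v₂|w] = 
  [  1,  -1,  -1]
  [  2,   0,  -4]
R2 → R2 - (2)·R1
REF = 
  [  1,  -1,  -1]
  [  0,   2,  -2]

No row of the form [0 0 | nonzero], so the system is consistent. Back-substitution gives c₁ = -2, c₂ = -1: w = (-2)·v₁ + (-1)·v₂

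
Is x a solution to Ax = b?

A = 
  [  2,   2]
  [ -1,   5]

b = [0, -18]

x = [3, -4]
No

Ax = [-2, -23] ≠ b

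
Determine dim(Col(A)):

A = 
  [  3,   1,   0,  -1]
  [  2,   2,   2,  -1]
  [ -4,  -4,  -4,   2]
dim(Col(A)) = 2

Row reduce:
R2 → R2 - (2/3)·R1
R3 → R3 + (4/3)·R1
R3 → R3 + (2)·R2
REF = 
  [   3,    1,    0,   -1]
  [   0,  4/3,    2, -1/3]
  [   0,    0,    0,    0]
Pivot columns: 1, 2 → 2 pivots.
dim(Col(A)) = number of pivot columns = 2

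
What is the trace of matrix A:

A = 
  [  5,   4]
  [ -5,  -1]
4

tr(A) = 5 + -1 = 4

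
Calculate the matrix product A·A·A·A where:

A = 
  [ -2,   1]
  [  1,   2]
A² = A·A:
A²[1,1] = (-2)(-2) + (1)(1) = 5
A²[1,2] = (-2)(1) + (1)(2) = 0
A²[2,1] = (1)(-2) + (2)(1) = 0
A²[2,2] = (1)(1) + (2)(2) = 5
A² = 
  [  5,   0]
  [  0,   5]

A^3 = A^2·A:
A^3[1,1] = (5)(-2) + (0)(1) = -10
A^3[1,2] = (5)(1) + (0)(2) = 5
A^3[2,1] = (0)(-2) + (5)(1) = 5
A^3[2,2] = (0)(1) + (5)(2) = 10
A^3 = 
  [-10,   5]
  [  5,  10]

A^4 = A^3·A:
A^4[1,1] = (-10)(-2) + (5)(1) = 25
A^4[1,2] = (-10)(1) + (5)(2) = 0
A^4[2,1] = (5)(-2) + (10)(1) = 0
A^4[2,2] = (5)(1) + (10)(2) = 25
A^4 = 
  [ 25,   0]
  [  0,  25]

Therefore
A^4 = 
  [ 25,   0]
  [  0,  25]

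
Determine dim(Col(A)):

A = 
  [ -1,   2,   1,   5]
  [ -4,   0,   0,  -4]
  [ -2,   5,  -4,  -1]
dim(Col(A)) = 3

Row reduce:
R2 → R2 - (4)·R1
R3 → R3 - (2)·R1
R3 → R3 + (1/8)·R2
REF = 
  [   -1,     2,     1,     5]
  [    0,    -8,    -4,   -24]
  [    0,     0, -13/2,   -14]
Pivot columns: 1, 2, 3 → 3 pivots.
dim(Col(A)) = number of pivot columns = 3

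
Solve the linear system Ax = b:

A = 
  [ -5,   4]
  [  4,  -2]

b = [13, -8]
x = [-1, 2]

Row reduce the augmented matrix [A|b]:
R2 → R2 + (4/5)·R1
REF = 
  [  -5,    4,   13]
  [   0,  6/5, 12/5]

Back-substitution:
x₂ = (12/5) / (6/5) = 2
x₁ = (13 - (4)(2)) / (-5) = -1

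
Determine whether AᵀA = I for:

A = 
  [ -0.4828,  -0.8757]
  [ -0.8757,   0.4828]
Yes

AᵀA = 
  [  0.9999,   0]
  [  0,   0.9999]
≈ I (equal to I up to the 4-dp rounding of the entries)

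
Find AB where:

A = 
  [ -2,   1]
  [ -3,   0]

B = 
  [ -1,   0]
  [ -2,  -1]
AB = 
  [  0,  -1]
  [  3,   0]

A is 2×2 and B is 2×2, so AB is 2×2. Each entry is (row of A)·(column of B):
AB[1,1] = (-2)(-1) + (1)(-2) = 0
AB[1,2] = (-2)(0) + (1)(-1) = -1
AB[2,1] = (-3)(-1) + (0)(-2) = 3
AB[2,2] = (-3)(0) + (0)(-1) = 0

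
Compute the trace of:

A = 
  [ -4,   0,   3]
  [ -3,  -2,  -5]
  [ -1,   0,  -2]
-8

tr(A) = -4 + -2 + -2 = -8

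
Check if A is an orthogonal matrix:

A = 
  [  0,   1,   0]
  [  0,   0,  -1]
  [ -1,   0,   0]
Yes

AᵀA = 
  [  1,   0,   0]
  [  0,   1,   0]
  [  0,   0,   1]
= I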